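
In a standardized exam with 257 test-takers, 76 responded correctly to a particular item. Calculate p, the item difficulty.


Item difficulty p = number correct / total examinees
p = 76 / 257
p = 0.2957

0.2957


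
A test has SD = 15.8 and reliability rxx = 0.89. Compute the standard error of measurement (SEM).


SEM = SD * sqrt(1 - rxx)
SEM = 15.8 * sqrt(1 - 0.89)
SEM = 15.8 * sqrt(0.11) = 15.8 * 0.331662
SEM = 5.2403

5.2403


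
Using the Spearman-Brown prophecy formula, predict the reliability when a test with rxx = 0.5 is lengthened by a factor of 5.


r_new = (n * rxx) / (1 + (n-1) * rxx)
r_new = (5 * 0.5) / (1 + 4 * 0.5)
r_new = 2.5 / 3.0
r_new = 0.8333

0.8333


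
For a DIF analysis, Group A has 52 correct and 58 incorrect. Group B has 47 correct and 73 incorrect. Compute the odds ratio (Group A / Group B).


Odds_A = 52/58 = 0.8966
Odds_B = 47/73 = 0.6438
OR = Odds_A / Odds_B = 0.8966 / 0.6438
Exactly, OR = (52 * 73) / (58 * 47) = 3796 / 2726
OR = 1.3925

1.3925


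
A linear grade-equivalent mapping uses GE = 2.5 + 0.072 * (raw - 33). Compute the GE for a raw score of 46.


raw - median = 46 - 33 = 13
slope * diff = 0.072 * 13 = 0.936
GE = 2.5 + 0.936
GE = 3.436

3.436


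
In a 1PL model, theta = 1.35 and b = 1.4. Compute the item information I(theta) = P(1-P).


P = 1/(1+exp(-(1.35-1.4))) = 0.4875
I = P*(1-P) = 0.4875 * 0.5125
I = 0.2498

0.2498


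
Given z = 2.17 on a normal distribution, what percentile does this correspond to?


CDF(z) = 0.5 * (1 + erf(z/sqrt(2)))
erf(1.5344) = 0.97
CDF = 0.985
Percentile rank = 0.985 * 100 = 98.5

98.5


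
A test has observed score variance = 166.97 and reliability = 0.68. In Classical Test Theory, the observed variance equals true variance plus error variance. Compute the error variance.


var_true = rxx * var_obs = 0.68 * 166.97 = 113.5396
var_error = var_obs - var_true
var_error = 166.97 - 113.5396
var_error = 53.4304

53.4304


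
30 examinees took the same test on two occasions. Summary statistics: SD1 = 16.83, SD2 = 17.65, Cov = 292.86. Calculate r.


r = cov(X,Y) / (SD_X * SD_Y)
r = 292.86 / (16.83 * 17.65)
r = 292.86 / 297.0495
r = 0.9859

0.9859


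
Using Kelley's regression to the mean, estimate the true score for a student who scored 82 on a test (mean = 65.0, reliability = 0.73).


T_est = rxx * X + (1 - rxx) * mean
T_est = 0.73 * 82 + 0.27 * 65.0
T_est = 59.86 + 17.55
T_est = 77.41

77.41


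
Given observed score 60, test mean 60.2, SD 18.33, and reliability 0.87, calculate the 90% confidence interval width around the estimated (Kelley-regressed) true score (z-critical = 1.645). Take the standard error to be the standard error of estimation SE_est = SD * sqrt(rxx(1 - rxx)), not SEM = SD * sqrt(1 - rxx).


True score estimate = 0.87*60 + 0.13*60.2 = 60.026
SE_est = SD * sqrt(rxx * (1 - rxx)) = 18.33 * sqrt(0.87 * 0.13) = 18.33 * sqrt(0.1131) = 6.164442
CI = T_est +/- z * SE_est, so width = 2 * z * SE_est = 2 * 1.645 * 6.164442
Width = 20.281

20.281


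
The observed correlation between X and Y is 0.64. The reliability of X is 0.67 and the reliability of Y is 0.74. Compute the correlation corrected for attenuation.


r_corrected = rxy / sqrt(rxx * ryy)
= 0.64 / sqrt(0.67 * 0.74)
= 0.64 / sqrt(0.4958)
= 0.64 / 0.704131
r_corrected = 0.9089

0.9089


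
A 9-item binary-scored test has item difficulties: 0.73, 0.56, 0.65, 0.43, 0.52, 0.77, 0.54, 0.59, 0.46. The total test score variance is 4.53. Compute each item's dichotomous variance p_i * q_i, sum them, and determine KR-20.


For each item, compute p_i * q_i:
  Item 1: 0.73 * 0.27 = 0.1971
  Item 2: 0.56 * 0.44 = 0.2464
  Item 3: 0.65 * 0.35 = 0.2275
  Item 4: 0.43 * 0.57 = 0.2451
  Item 5: 0.52 * 0.48 = 0.2496
  Item 6: 0.77 * 0.23 = 0.1771
  Item 7: 0.54 * 0.46 = 0.2484
  Item 8: 0.59 * 0.41 = 0.2419
  Item 9: 0.46 * 0.54 = 0.2484
Sum(p_i * q_i) = 0.1971 + 0.2464 + 0.2275 + 0.2451 + 0.2496 + 0.1771 + 0.2484 + 0.2419 + 0.2484 = 2.0815
KR-20 = (k/(k-1)) * (1 - Sum(p_i*q_i) / Var_total)
= (9/8) * (1 - 2.0815/4.53)
= 1.125 * 0.5405
KR-20 = 0.6081

0.6081


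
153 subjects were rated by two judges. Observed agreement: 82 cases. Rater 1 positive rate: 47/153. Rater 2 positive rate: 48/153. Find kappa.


P_o = 82/153 = 0.535948
P_e = (47*48 + 106*105) / 23409 = 0.571831
kappa = (P_o - P_e) / (1 - P_e)
kappa = (0.535948 - 0.571831) / (1 - 0.571831)
kappa = -0.0838

-0.0838


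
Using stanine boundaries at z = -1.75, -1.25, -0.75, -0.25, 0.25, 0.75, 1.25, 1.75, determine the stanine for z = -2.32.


Stanine boundaries: [-1.75, -1.25, -0.75, -0.25, 0.25, 0.75, 1.25, 1.75]
z = -2.32
Check each boundary:
  z < -1.75
  z < -1.25
  z < -0.75
  z < -0.25
  z < 0.25
  z < 0.75
  z < 1.25
  z < 1.75
Highest qualifying boundary gives stanine = 1

1


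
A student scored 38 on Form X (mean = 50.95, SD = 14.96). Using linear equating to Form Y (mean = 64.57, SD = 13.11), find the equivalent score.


slope = SD_Y / SD_X = 13.11 / 14.96 ~ 0.8763
intercept = mean_Y - slope * mean_X = 64.57 - (13.11 / 14.96) * 50.95 ~ 19.9206
Y = slope * X + intercept. To avoid rounding drift from the rounded slope/intercept, evaluate the equivalent form Y = mean_Y + SD_Y * (X - mean_X) / SD_X at full precision:
Y = 64.57 + 13.11 * (38 - 50.95) / 14.96
Y = 64.57 - 13.11 * 12.95 / 14.96
Y = 64.57 - 169.7745 / 14.96
Y = 64.57 - 11.3486
Y = 53.2214

53.2214


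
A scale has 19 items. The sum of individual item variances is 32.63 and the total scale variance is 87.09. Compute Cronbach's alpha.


alpha = (k/(k-1)) * (1 - sum(si^2)/s_total^2)
= (19/18) * (1 - 32.63/87.09)
alpha = 0.6601

0.6601


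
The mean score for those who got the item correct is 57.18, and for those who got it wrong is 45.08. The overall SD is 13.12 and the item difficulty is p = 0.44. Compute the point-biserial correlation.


q = 1 - p = 0.56
rpb = ((M1 - M0) / SD) * sqrt(p * q)
rpb = ((57.18 - 45.08) / 13.12) * sqrt(0.44 * 0.56)
rpb = 0.4578

0.4578


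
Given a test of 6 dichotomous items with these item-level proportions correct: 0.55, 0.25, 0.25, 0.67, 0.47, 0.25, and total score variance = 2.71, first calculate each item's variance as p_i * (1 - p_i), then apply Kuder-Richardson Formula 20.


For each item, compute p_i * q_i:
  Item 1: 0.55 * 0.45 = 0.2475
  Item 2: 0.25 * 0.75 = 0.1875
  Item 3: 0.25 * 0.75 = 0.1875
  Item 4: 0.67 * 0.33 = 0.2211
  Item 5: 0.47 * 0.53 = 0.2491
  Item 6: 0.25 * 0.75 = 0.1875
Sum(p_i * q_i) = 0.2475 + 0.1875 + 0.1875 + 0.2211 + 0.2491 + 0.1875 = 1.2802
KR-20 = (k/(k-1)) * (1 - Sum(p_i*q_i) / Var_total)
= (6/5) * (1 - 1.2802/2.71)
= 1.2 * 0.5276
KR-20 = 0.6331

0.6331


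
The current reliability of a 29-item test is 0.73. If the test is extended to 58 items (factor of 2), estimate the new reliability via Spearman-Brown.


r_new = (n * rxx) / (1 + (n-1) * rxx)
r_new = (2 * 0.73) / (1 + 1 * 0.73)
r_new = 1.46 / 1.73
r_new = 0.8439

0.8439


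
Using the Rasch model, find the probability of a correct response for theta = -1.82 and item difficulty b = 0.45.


theta - b = -1.82 - 0.45 = -2.27
exp(-(theta - b)) = exp(2.27) = 9.6794
P = 1 / (1 + 9.6794)
P = 0.0936

0.0936


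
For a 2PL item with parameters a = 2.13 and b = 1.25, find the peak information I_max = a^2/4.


For 2PL, max info at theta = b = 1.25
I_max = a^2 / 4 = 2.13^2 / 4
= 4.5369 / 4
I_max = 1.1342

1.1342


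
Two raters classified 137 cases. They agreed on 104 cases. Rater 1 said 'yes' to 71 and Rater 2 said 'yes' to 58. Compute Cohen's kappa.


P_o = 104/137 = 0.759124
P_e = (71*58 + 66*79) / 18769 = 0.497203
kappa = (P_o - P_e) / (1 - P_e)
kappa = (0.759124 - 0.497203) / (1 - 0.497203)
kappa = 0.5209

0.5209


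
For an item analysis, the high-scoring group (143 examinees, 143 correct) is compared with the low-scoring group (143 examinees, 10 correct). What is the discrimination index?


p_upper = 143/143 = 1.0
p_lower = 10/143 = 0.0699
D = 1.0 - 0.0699 = 0.9301

0.9301


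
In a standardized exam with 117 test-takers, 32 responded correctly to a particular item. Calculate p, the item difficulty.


Item difficulty p = number correct / total examinees
p = 32 / 117
p = 0.2735

0.2735


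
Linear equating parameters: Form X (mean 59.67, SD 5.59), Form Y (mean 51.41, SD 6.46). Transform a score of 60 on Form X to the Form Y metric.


slope = SD_Y / SD_X = 6.46 / 5.59 ~ 1.1556
intercept = mean_Y - slope * mean_X = 51.41 - (6.46 / 5.59) * 59.67 ~ -17.5467
Y = slope * X + intercept. To avoid rounding drift from the rounded slope/intercept, evaluate the equivalent form Y = mean_Y + SD_Y * (X - mean_X) / SD_X at full precision:
Y = 51.41 + 6.46 * (60 - 59.67) / 5.59
Y = 51.41 + 6.46 * 0.33 / 5.59
Y = 51.41 + 2.1318 / 5.59
Y = 51.41 + 0.3814
Y = 51.7914

51.7914


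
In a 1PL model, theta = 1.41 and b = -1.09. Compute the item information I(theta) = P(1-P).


P = 1/(1+exp(-(1.41--1.09))) = 0.9241
I = P*(1-P) = 0.9241 * 0.0759
I = 0.0701

0.0701


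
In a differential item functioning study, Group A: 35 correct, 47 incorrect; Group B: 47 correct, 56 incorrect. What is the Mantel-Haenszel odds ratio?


Odds_A = 35/47 = 0.7447
Odds_B = 47/56 = 0.8393
OR = Odds_A / Odds_B = 0.7447 / 0.8393
Exactly, OR = (35 * 56) / (47 * 47) = 1960 / 2209
OR = 0.8873

0.8873


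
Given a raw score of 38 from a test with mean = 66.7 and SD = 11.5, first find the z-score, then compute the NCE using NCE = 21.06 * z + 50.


z = (X - mean) / SD = (38 - 66.7) / 11.5
z = -28.7 / 11.5
z = -2.4957
NCE = NCE = 21.06z + 50
Carry z at full precision (z = -28.7 / 11.5) into the conversion:
NCE = 21.06 * (-28.7 / 11.5) + 50 = -604.422 / 11.5 + 50
NCE = -52.5584 + 50
NCE = -2.5584

-2.5584


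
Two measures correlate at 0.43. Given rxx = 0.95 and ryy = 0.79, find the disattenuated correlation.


r_corrected = rxy / sqrt(rxx * ryy)
= 0.43 / sqrt(0.95 * 0.79)
= 0.43 / sqrt(0.7505)
= 0.43 / 0.866314
r_corrected = 0.4964

0.4964


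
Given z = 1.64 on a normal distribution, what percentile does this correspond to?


CDF(z) = 0.5 * (1 + erf(z/sqrt(2)))
erf(1.1597) = 0.899
CDF = 0.9495
Percentile rank = 0.9495 * 100 = 94.95

94.95


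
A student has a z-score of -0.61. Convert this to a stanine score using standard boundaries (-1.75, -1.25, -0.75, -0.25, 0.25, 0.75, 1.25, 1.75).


Stanine boundaries: [-1.75, -1.25, -0.75, -0.25, 0.25, 0.75, 1.25, 1.75]
z = -0.61
Check each boundary:
  z >= -1.75 -> could be stanine 2
  z >= -1.25 -> could be stanine 3
  z >= -0.75 -> could be stanine 4
  z < -0.25
  z < 0.25
  z < 0.75
  z < 1.25
  z < 1.75
Highest qualifying boundary gives stanine = 4

4


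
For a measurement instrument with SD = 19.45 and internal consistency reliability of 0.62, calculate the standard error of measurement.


SEM = SD * sqrt(1 - rxx)
SEM = 19.45 * sqrt(1 - 0.62)
SEM = 19.45 * sqrt(0.38) = 19.45 * 0.616441
SEM = 11.9898

11.9898


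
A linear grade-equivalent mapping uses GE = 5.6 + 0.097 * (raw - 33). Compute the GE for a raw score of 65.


raw - median = 65 - 33 = 32
slope * diff = 0.097 * 32 = 3.104
GE = 5.6 + 3.104
GE = 8.704

8.704


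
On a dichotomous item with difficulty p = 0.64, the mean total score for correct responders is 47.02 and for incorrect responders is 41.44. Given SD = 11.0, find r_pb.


q = 1 - p = 0.36
rpb = ((M1 - M0) / SD) * sqrt(p * q)
rpb = ((47.02 - 41.44) / 11.0) * sqrt(0.64 * 0.36)
rpb = 0.2435

0.2435


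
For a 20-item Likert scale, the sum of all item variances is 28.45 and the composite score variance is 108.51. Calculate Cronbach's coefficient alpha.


alpha = (k/(k-1)) * (1 - sum(si^2)/s_total^2)
= (20/19) * (1 - 28.45/108.51)
alpha = 0.7766

0.7766


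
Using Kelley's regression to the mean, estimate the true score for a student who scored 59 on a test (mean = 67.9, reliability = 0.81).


T_est = rxx * X + (1 - rxx) * mean
T_est = 0.81 * 59 + 0.19 * 67.9
T_est = 47.79 + 12.901
T_est = 60.691

60.691


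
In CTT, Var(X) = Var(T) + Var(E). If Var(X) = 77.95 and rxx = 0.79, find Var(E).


var_true = rxx * var_obs = 0.79 * 77.95 = 61.5805
var_error = var_obs - var_true
var_error = 77.95 - 61.5805
var_error = 16.3695

16.3695


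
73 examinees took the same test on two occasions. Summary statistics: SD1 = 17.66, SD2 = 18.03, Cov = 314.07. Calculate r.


r = cov(X,Y) / (SD_X * SD_Y)
r = 314.07 / (17.66 * 18.03)
r = 314.07 / 318.4098
r = 0.9864

0.9864


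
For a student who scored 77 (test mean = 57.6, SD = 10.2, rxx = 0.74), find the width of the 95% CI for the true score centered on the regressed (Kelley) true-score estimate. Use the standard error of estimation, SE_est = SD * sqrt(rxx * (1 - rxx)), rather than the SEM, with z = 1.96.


True score estimate = 0.74*77 + 0.26*57.6 = 71.956
SE_est = SD * sqrt(rxx * (1 - rxx)) = 10.2 * sqrt(0.74 * 0.26) = 10.2 * sqrt(0.1924) = 4.474069
CI = T_est +/- z * SE_est, so width = 2 * z * SE_est = 2 * 1.96 * 4.474069
Width = 17.5384

17.5384


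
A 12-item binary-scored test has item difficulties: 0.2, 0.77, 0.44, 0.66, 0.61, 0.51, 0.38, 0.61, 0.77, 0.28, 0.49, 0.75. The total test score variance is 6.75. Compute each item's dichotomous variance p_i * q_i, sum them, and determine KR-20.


For each item, compute p_i * q_i:
  Item 1: 0.2 * 0.8 = 0.16
  Item 2: 0.77 * 0.23 = 0.1771
  Item 3: 0.44 * 0.56 = 0.2464
  Item 4: 0.66 * 0.34 = 0.2244
  Item 5: 0.61 * 0.39 = 0.2379
  Item 6: 0.51 * 0.49 = 0.2499
  Item 7: 0.38 * 0.62 = 0.2356
  Item 8: 0.61 * 0.39 = 0.2379
  Item 9: 0.77 * 0.23 = 0.1771
  Item 10: 0.28 * 0.72 = 0.2016
  Item 11: 0.49 * 0.51 = 0.2499
  Item 12: 0.75 * 0.25 = 0.1875
Sum(p_i * q_i) = 0.16 + 0.1771 + 0.2464 + 0.2244 + 0.2379 + 0.2499 + 0.2356 + 0.2379 + 0.1771 + 0.2016 + 0.2499 + 0.1875 = 2.5853
KR-20 = (k/(k-1)) * (1 - Sum(p_i*q_i) / Var_total)
= (12/11) * (1 - 2.5853/6.75)
= 1.0909 * 0.617
KR-20 = 0.6731

0.6731


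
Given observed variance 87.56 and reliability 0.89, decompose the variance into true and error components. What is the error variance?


var_true = rxx * var_obs = 0.89 * 87.56 = 77.9284
var_error = var_obs - var_true
var_error = 87.56 - 77.9284
var_error = 9.6316

9.6316


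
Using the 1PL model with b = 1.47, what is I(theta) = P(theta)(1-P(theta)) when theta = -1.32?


P = 1/(1+exp(-(-1.32-1.47))) = 0.0579
I = P*(1-P) = 0.0579 * 0.9421
I = 0.0545

0.0545


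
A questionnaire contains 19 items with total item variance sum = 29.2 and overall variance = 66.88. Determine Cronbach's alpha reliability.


alpha = (k/(k-1)) * (1 - sum(si^2)/s_total^2)
= (19/18) * (1 - 29.2/66.88)
alpha = 0.5947

0.5947


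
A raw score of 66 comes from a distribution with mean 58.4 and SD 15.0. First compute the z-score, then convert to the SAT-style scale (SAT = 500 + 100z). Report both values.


z = (X - mean) / SD = (66 - 58.4) / 15.0
z = 7.6 / 15.0
z = 0.5067
SAT-scale = SAT = 500 + 100z
Carry z at full precision (z = 7.6 / 15.0) into the conversion:
SAT-scale = 500 + 100 * (7.6 / 15.0) = 500 + 760 / 15.0
SAT-scale = 500 + 50.6667
SAT-scale = 550.6667

550.6667


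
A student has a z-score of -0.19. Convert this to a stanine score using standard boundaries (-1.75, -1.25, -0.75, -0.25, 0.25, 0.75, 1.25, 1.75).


Stanine boundaries: [-1.75, -1.25, -0.75, -0.25, 0.25, 0.75, 1.25, 1.75]
z = -0.19
Check each boundary:
  z >= -1.75 -> could be stanine 2
  z >= -1.25 -> could be stanine 3
  z >= -0.75 -> could be stanine 4
  z >= -0.25 -> could be stanine 5
  z < 0.25
  z < 0.75
  z < 1.25
  z < 1.75
Highest qualifying boundary gives stanine = 5

5


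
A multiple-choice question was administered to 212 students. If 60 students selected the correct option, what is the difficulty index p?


Item difficulty p = number correct / total examinees
p = 60 / 212
p = 0.283

0.283


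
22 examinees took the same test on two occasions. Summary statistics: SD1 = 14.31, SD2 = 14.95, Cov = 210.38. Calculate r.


r = cov(X,Y) / (SD_X * SD_Y)
r = 210.38 / (14.31 * 14.95)
r = 210.38 / 213.9345
r = 0.9834

0.9834


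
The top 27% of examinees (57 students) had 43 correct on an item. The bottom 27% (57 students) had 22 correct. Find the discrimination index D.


p_upper = 43/57 = 0.7544
p_lower = 22/57 = 0.386
D = 0.7544 - 0.386 = 0.3684

0.3684


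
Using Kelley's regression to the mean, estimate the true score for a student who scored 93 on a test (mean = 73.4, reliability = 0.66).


T_est = rxx * X + (1 - rxx) * mean
T_est = 0.66 * 93 + 0.34 * 73.4
T_est = 61.38 + 24.956
T_est = 86.336

86.336


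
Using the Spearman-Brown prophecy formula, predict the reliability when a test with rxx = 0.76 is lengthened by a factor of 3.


r_new = (n * rxx) / (1 + (n-1) * rxx)
r_new = (3 * 0.76) / (1 + 2 * 0.76)
r_new = 2.28 / 2.52
r_new = 0.9048

0.9048


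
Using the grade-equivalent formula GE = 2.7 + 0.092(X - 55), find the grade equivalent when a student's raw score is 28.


raw - median = 28 - 55 = -27
slope * diff = 0.092 * -27 = -2.484
GE = 2.7 + -2.484
GE = 0.216

0.216


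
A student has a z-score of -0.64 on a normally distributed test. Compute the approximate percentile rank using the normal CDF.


CDF(z) = 0.5 * (1 + erf(z/sqrt(2)))
erf(-0.4525) = -0.4778
CDF = 0.2611
Percentile rank = 0.2611 * 100 = 26.11

26.11


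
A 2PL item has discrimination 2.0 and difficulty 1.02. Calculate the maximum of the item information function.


For 2PL, max info at theta = b = 1.02
I_max = a^2 / 4 = 2.0^2 / 4
= 4.0 / 4
I_max = 1.0

1.0


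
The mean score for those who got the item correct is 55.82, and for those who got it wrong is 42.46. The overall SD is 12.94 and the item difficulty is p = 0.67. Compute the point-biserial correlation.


q = 1 - p = 0.33
rpb = ((M1 - M0) / SD) * sqrt(p * q)
rpb = ((55.82 - 42.46) / 12.94) * sqrt(0.67 * 0.33)
rpb = 0.4855

0.4855


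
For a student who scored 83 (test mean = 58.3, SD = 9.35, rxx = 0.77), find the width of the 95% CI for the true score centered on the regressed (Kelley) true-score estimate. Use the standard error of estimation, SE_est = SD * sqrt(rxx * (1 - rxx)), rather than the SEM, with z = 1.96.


True score estimate = 0.77*83 + 0.23*58.3 = 77.319
SE_est = SD * sqrt(rxx * (1 - rxx)) = 9.35 * sqrt(0.77 * 0.23) = 9.35 * sqrt(0.1771) = 3.934784
CI = T_est +/- z * SE_est, so width = 2 * z * SE_est = 2 * 1.96 * 3.934784
Width = 15.4244

15.4244


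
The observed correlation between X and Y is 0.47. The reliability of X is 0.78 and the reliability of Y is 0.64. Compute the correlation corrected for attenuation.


r_corrected = rxy / sqrt(rxx * ryy)
= 0.47 / sqrt(0.78 * 0.64)
= 0.47 / sqrt(0.4992)
= 0.47 / 0.706541
r_corrected = 0.6652

0.6652


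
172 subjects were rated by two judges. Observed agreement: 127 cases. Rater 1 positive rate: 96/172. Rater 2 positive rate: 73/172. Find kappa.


P_o = 127/172 = 0.738372
P_e = (96*73 + 76*99) / 29584 = 0.491211
kappa = (P_o - P_e) / (1 - P_e)
kappa = (0.738372 - 0.491211) / (1 - 0.491211)
kappa = 0.4858

0.4858


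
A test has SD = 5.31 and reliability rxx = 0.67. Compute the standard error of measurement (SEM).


SEM = SD * sqrt(1 - rxx)
SEM = 5.31 * sqrt(1 - 0.67)
SEM = 5.31 * sqrt(0.33) = 5.31 * 0.574456
SEM = 3.0504

3.0504


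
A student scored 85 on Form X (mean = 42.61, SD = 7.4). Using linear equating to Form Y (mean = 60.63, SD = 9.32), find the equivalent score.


slope = SD_Y / SD_X = 9.32 / 7.4 ~ 1.2595
intercept = mean_Y - slope * mean_X = 60.63 - (9.32 / 7.4) * 42.61 ~ 6.9644
Y = slope * X + intercept. To avoid rounding drift from the rounded slope/intercept, evaluate the equivalent form Y = mean_Y + SD_Y * (X - mean_X) / SD_X at full precision:
Y = 60.63 + 9.32 * (85 - 42.61) / 7.4
Y = 60.63 + 9.32 * 42.39 / 7.4
Y = 60.63 + 395.0748 / 7.4
Y = 60.63 + 53.3885
Y = 114.0185

114.0185


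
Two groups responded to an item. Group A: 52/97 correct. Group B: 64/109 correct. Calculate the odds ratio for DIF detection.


Odds_A = 52/45 = 1.1556
Odds_B = 64/45 = 1.4222
OR = Odds_A / Odds_B = 1.1556 / 1.4222
Exactly, OR = (52 * 45) / (45 * 64) = 2340 / 2880
OR = 0.8125

0.8125


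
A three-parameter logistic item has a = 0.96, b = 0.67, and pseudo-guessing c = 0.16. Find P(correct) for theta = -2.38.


logit = 0.96*(-2.38 - 0.67) = -2.928
P* = 1/(1 + exp(--2.928)) = 0.0508
P = 0.16 + (1 - 0.16) * 0.0508
P = 0.2027

0.2027


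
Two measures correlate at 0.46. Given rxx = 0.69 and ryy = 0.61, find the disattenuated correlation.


r_corrected = rxy / sqrt(rxx * ryy)
= 0.46 / sqrt(0.69 * 0.61)
= 0.46 / sqrt(0.4209)
= 0.46 / 0.648768
r_corrected = 0.709

0.709


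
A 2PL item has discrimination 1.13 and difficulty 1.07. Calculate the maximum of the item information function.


For 2PL, max info at theta = b = 1.07
I_max = a^2 / 4 = 1.13^2 / 4
= 1.2769 / 4
I_max = 0.3192

0.3192


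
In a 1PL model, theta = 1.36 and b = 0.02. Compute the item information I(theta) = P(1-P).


P = 1/(1+exp(-(1.36-0.02))) = 0.7925
I = P*(1-P) = 0.7925 * 0.2075
I = 0.1644

0.1644


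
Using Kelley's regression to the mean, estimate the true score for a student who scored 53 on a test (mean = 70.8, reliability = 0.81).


T_est = rxx * X + (1 - rxx) * mean
T_est = 0.81 * 53 + 0.19 * 70.8
T_est = 42.93 + 13.452
T_est = 56.382

56.382


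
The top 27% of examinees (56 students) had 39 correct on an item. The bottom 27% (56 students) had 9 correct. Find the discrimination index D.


p_upper = 39/56 = 0.6964
p_lower = 9/56 = 0.1607
D = 0.6964 - 0.1607 = 0.5357

0.5357


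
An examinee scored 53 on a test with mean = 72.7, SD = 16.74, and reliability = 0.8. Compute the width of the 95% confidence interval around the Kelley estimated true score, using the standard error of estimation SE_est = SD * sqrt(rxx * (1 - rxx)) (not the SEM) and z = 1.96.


True score estimate = 0.8*53 + 0.2*72.7 = 56.94
SE_est = SD * sqrt(rxx * (1 - rxx)) = 16.74 * sqrt(0.8 * 0.2) = 16.74 * sqrt(0.16) = 6.696
CI = T_est +/- z * SE_est, so width = 2 * z * SE_est = 2 * 1.96 * 6.696
Width = 26.2483

26.2483


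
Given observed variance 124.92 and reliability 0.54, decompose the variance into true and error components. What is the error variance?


var_true = rxx * var_obs = 0.54 * 124.92 = 67.4568
var_error = var_obs - var_true
var_error = 124.92 - 67.4568
var_error = 57.4632

57.4632


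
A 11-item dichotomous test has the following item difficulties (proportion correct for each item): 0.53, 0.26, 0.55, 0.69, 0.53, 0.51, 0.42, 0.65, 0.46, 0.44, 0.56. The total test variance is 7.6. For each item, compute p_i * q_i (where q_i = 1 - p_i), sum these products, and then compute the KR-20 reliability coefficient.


For each item, compute p_i * q_i:
  Item 1: 0.53 * 0.47 = 0.2491
  Item 2: 0.26 * 0.74 = 0.1924
  Item 3: 0.55 * 0.45 = 0.2475
  Item 4: 0.69 * 0.31 = 0.2139
  Item 5: 0.53 * 0.47 = 0.2491
  Item 6: 0.51 * 0.49 = 0.2499
  Item 7: 0.42 * 0.58 = 0.2436
  Item 8: 0.65 * 0.35 = 0.2275
  Item 9: 0.46 * 0.54 = 0.2484
  Item 10: 0.44 * 0.56 = 0.2464
  Item 11: 0.56 * 0.44 = 0.2464
Sum(p_i * q_i) = 0.2491 + 0.1924 + 0.2475 + 0.2139 + 0.2491 + 0.2499 + 0.2436 + 0.2275 + 0.2484 + 0.2464 + 0.2464 = 2.6142
KR-20 = (k/(k-1)) * (1 - Sum(p_i*q_i) / Var_total)
= (11/10) * (1 - 2.6142/7.6)
= 1.1 * 0.656
KR-20 = 0.7216

0.7216


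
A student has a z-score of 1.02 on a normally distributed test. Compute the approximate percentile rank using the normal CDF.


CDF(z) = 0.5 * (1 + erf(z/sqrt(2)))
erf(0.7212) = 0.6923
CDF = 0.8461
Percentile rank = 0.8461 * 100 = 84.61

84.61


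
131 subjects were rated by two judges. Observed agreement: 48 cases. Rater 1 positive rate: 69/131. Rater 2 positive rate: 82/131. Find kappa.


P_o = 48/131 = 0.366412
P_e = (69*82 + 62*49) / 17161 = 0.50673
kappa = (P_o - P_e) / (1 - P_e)
kappa = (0.366412 - 0.50673) / (1 - 0.50673)
kappa = -0.2845

-0.2845


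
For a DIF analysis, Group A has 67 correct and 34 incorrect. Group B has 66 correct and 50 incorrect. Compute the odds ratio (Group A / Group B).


Odds_A = 67/34 = 1.9706
Odds_B = 66/50 = 1.32
OR = Odds_A / Odds_B = 1.9706 / 1.32
Exactly, OR = (67 * 50) / (34 * 66) = 3350 / 2244
OR = 1.4929

1.4929


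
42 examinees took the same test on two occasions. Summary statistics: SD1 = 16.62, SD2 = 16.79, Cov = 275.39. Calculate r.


r = cov(X,Y) / (SD_X * SD_Y)
r = 275.39 / (16.62 * 16.79)
r = 275.39 / 279.0498
r = 0.9869

0.9869


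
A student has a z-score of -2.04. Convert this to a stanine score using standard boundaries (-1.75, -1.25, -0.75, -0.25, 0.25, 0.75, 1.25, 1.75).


Stanine boundaries: [-1.75, -1.25, -0.75, -0.25, 0.25, 0.75, 1.25, 1.75]
z = -2.04
Check each boundary:
  z < -1.75
  z < -1.25
  z < -0.75
  z < -0.25
  z < 0.25
  z < 0.75
  z < 1.25
  z < 1.75
Highest qualifying boundary gives stanine = 1

1


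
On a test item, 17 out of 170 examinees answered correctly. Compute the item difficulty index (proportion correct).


Item difficulty p = number correct / total examinees
p = 17 / 170
p = 0.1

0.1


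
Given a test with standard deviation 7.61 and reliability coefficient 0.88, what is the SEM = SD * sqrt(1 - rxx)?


SEM = SD * sqrt(1 - rxx)
SEM = 7.61 * sqrt(1 - 0.88)
SEM = 7.61 * sqrt(0.12) = 7.61 * 0.34641
SEM = 2.6362

2.6362


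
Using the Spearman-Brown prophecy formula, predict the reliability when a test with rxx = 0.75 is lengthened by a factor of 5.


r_new = (n * rxx) / (1 + (n-1) * rxx)
r_new = (5 * 0.75) / (1 + 4 * 0.75)
r_new = 3.75 / 4.0
r_new = 0.9375

0.9375


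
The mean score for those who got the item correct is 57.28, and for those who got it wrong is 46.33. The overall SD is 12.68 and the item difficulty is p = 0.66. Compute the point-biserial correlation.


q = 1 - p = 0.34
rpb = ((M1 - M0) / SD) * sqrt(p * q)
rpb = ((57.28 - 46.33) / 12.68) * sqrt(0.66 * 0.34)
rpb = 0.4091

0.4091


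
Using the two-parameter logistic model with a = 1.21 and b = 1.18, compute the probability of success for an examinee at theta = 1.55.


a*(theta - b) = 1.21 * (1.55 - 1.18) = 0.4477
exp(-0.4477) = 0.6391
P = 1 / (1 + 0.6391)
P = 0.6101

0.6101


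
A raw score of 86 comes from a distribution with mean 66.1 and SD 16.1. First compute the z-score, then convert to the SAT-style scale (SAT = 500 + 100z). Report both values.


z = (X - mean) / SD = (86 - 66.1) / 16.1
z = 19.9 / 16.1
z = 1.236
SAT-scale = SAT = 500 + 100z
Carry z at full precision (z = 19.9 / 16.1) into the conversion:
SAT-scale = 500 + 100 * (19.9 / 16.1) = 500 + 1990 / 16.1
SAT-scale = 500 + 123.6025
SAT-scale = 623.6025

623.6025


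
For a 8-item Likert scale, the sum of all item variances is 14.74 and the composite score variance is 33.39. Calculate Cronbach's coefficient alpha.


alpha = (k/(k-1)) * (1 - sum(si^2)/s_total^2)
= (8/7) * (1 - 14.74/33.39)
alpha = 0.6383

0.6383


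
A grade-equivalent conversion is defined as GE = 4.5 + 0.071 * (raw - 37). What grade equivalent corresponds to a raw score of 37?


raw - median = 37 - 37 = 0
slope * diff = 0.071 * 0 = 0.0
GE = 4.5 + 0.0
GE = 4.5

4.5


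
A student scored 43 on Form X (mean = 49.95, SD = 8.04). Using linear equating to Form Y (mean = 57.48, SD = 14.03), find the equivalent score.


slope = SD_Y / SD_X = 14.03 / 8.04 ~ 1.745
intercept = mean_Y - slope * mean_X = 57.48 - (14.03 / 8.04) * 49.95 ~ -29.684
Y = slope * X + intercept. To avoid rounding drift from the rounded slope/intercept, evaluate the equivalent form Y = mean_Y + SD_Y * (X - mean_X) / SD_X at full precision:
Y = 57.48 + 14.03 * (43 - 49.95) / 8.04
Y = 57.48 - 14.03 * 6.95 / 8.04
Y = 57.48 - 97.5085 / 8.04
Y = 57.48 - 12.1279
Y = 45.3521

45.3521


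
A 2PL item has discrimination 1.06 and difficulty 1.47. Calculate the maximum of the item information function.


For 2PL, max info at theta = b = 1.47
I_max = a^2 / 4 = 1.06^2 / 4
= 1.1236 / 4
I_max = 0.2809

0.2809


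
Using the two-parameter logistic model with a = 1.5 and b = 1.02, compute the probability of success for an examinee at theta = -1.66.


a*(theta - b) = 1.5 * (-1.66 - 1.02) = -4.02
exp(--4.02) = 55.7011
P = 1 / (1 + 55.7011)
P = 0.0176

0.0176


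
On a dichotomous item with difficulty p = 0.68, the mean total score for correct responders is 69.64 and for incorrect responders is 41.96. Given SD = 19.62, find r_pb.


q = 1 - p = 0.32
rpb = ((M1 - M0) / SD) * sqrt(p * q)
rpb = ((69.64 - 41.96) / 19.62) * sqrt(0.68 * 0.32)
rpb = 0.6581

0.6581


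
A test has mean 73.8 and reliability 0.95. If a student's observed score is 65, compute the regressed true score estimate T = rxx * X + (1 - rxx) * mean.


T_est = rxx * X + (1 - rxx) * mean
T_est = 0.95 * 65 + 0.05 * 73.8
T_est = 61.75 + 3.69
T_est = 65.44

65.44


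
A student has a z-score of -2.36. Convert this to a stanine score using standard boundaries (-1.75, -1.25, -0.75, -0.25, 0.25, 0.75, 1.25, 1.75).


Stanine boundaries: [-1.75, -1.25, -0.75, -0.25, 0.25, 0.75, 1.25, 1.75]
z = -2.36
Check each boundary:
  z < -1.75
  z < -1.25
  z < -0.75
  z < -0.25
  z < 0.25
  z < 0.75
  z < 1.25
  z < 1.75
Highest qualifying boundary gives stanine = 1

1


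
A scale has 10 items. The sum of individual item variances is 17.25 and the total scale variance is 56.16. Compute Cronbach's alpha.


alpha = (k/(k-1)) * (1 - sum(si^2)/s_total^2)
= (10/9) * (1 - 17.25/56.16)
alpha = 0.7698

0.7698


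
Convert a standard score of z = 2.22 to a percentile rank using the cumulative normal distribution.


CDF(z) = 0.5 * (1 + erf(z/sqrt(2)))
erf(1.5698) = 0.9736
CDF = 0.9868
Percentile rank = 0.9868 * 100 = 98.68

98.68


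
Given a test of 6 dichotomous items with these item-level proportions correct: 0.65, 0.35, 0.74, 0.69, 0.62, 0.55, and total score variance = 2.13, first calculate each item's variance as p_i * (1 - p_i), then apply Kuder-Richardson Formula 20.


For each item, compute p_i * q_i:
  Item 1: 0.65 * 0.35 = 0.2275
  Item 2: 0.35 * 0.65 = 0.2275
  Item 3: 0.74 * 0.26 = 0.1924
  Item 4: 0.69 * 0.31 = 0.2139
  Item 5: 0.62 * 0.38 = 0.2356
  Item 6: 0.55 * 0.45 = 0.2475
Sum(p_i * q_i) = 0.2275 + 0.2275 + 0.1924 + 0.2139 + 0.2356 + 0.2475 = 1.3444
KR-20 = (k/(k-1)) * (1 - Sum(p_i*q_i) / Var_total)
= (6/5) * (1 - 1.3444/2.13)
= 1.2 * 0.3688
KR-20 = 0.4426

0.4426


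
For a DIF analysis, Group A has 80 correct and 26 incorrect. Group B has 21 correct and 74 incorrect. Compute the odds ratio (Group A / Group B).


Odds_A = 80/26 = 3.0769
Odds_B = 21/74 = 0.2838
OR = Odds_A / Odds_B = 3.0769 / 0.2838
Exactly, OR = (80 * 74) / (26 * 21) = 5920 / 546
OR = 10.8425

10.8425


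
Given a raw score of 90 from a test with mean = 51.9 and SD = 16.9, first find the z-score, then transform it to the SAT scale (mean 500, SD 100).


z = (X - mean) / SD = (90 - 51.9) / 16.9
z = 38.1 / 16.9
z = 2.2544
SAT-scale = SAT = 500 + 100z
Carry z at full precision (z = 38.1 / 16.9) into the conversion:
SAT-scale = 500 + 100 * (38.1 / 16.9) = 500 + 3810 / 16.9
SAT-scale = 500 + 225.4438
SAT-scale = 725.4438

725.4438


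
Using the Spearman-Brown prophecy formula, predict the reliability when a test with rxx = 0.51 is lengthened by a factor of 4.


r_new = (n * rxx) / (1 + (n-1) * rxx)
r_new = (4 * 0.51) / (1 + 3 * 0.51)
r_new = 2.04 / 2.53
r_new = 0.8063

0.8063


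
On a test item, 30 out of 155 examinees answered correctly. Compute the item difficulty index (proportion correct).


Item difficulty p = number correct / total examinees
p = 30 / 155
p = 0.1935

0.1935


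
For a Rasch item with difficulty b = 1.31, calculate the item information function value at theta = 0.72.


P = 1/(1+exp(-(0.72-1.31))) = 0.3566
I = P*(1-P) = 0.3566 * 0.6434
I = 0.2294

0.2294


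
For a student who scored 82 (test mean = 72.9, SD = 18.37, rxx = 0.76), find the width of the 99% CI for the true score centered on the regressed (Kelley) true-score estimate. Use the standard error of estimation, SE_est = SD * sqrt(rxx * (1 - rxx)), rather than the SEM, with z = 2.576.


True score estimate = 0.76*82 + 0.24*72.9 = 79.816
SE_est = SD * sqrt(rxx * (1 - rxx)) = 18.37 * sqrt(0.76 * 0.24) = 18.37 * sqrt(0.1824) = 7.845517
CI = T_est +/- z * SE_est, so width = 2 * z * SE_est = 2 * 2.576 * 7.845517
Width = 40.4201

40.4201


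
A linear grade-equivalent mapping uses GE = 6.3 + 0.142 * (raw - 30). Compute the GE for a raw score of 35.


raw - median = 35 - 30 = 5
slope * diff = 0.142 * 5 = 0.71
GE = 6.3 + 0.71
GE = 7.01

7.01


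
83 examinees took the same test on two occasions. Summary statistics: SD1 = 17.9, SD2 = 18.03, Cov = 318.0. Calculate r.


r = cov(X,Y) / (SD_X * SD_Y)
r = 318.0 / (17.9 * 18.03)
r = 318.0 / 322.737
r = 0.9853

0.9853


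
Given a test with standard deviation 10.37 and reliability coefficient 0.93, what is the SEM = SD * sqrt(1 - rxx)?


SEM = SD * sqrt(1 - rxx)
SEM = 10.37 * sqrt(1 - 0.93)
SEM = 10.37 * sqrt(0.07) = 10.37 * 0.264575
SEM = 2.7436

2.7436


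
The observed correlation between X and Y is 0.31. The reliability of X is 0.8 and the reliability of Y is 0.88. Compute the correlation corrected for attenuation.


r_corrected = rxy / sqrt(rxx * ryy)
= 0.31 / sqrt(0.8 * 0.88)
= 0.31 / sqrt(0.704)
= 0.31 / 0.839047
r_corrected = 0.3695

0.3695


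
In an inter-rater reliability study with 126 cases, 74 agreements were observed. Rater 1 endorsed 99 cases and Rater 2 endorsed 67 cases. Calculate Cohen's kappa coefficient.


P_o = 74/126 = 0.587302
P_e = (99*67 + 27*59) / 15876 = 0.518141
kappa = (P_o - P_e) / (1 - P_e)
kappa = (0.587302 - 0.518141) / (1 - 0.518141)
kappa = 0.1435

0.1435


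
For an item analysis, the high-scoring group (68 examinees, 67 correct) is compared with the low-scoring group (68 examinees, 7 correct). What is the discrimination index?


p_upper = 67/68 = 0.9853
p_lower = 7/68 = 0.1029
D = 0.9853 - 0.1029 = 0.8824

0.8824


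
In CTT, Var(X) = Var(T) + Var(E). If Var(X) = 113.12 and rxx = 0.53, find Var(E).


var_true = rxx * var_obs = 0.53 * 113.12 = 59.9536
var_error = var_obs - var_true
var_error = 113.12 - 59.9536
var_error = 53.1664

53.1664


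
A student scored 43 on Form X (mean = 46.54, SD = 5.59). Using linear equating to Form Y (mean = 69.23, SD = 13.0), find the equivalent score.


slope = SD_Y / SD_X = 13.0 / 5.59 ~ 2.3256
intercept = mean_Y - slope * mean_X = 69.23 - (13.0 / 5.59) * 46.54 ~ -39.0026
Y = slope * X + intercept. To avoid rounding drift from the rounded slope/intercept, evaluate the equivalent form Y = mean_Y + SD_Y * (X - mean_X) / SD_X at full precision:
Y = 69.23 + 13.0 * (43 - 46.54) / 5.59
Y = 69.23 - 13.0 * 3.54 / 5.59
Y = 69.23 - 46.02 / 5.59
Y = 69.23 - 8.2326
Y = 60.9974

60.9974


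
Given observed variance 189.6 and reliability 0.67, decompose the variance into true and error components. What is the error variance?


var_true = rxx * var_obs = 0.67 * 189.6 = 127.032
var_error = var_obs - var_true
var_error = 189.6 - 127.032
var_error = 62.568

62.568


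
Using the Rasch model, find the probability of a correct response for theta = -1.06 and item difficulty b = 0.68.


theta - b = -1.06 - 0.68 = -1.74
exp(-(theta - b)) = exp(1.74) = 5.6973
P = 1 / (1 + 5.6973)
P = 0.1493

0.1493


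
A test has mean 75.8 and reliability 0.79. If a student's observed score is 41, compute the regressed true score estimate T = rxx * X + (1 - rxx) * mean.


T_est = rxx * X + (1 - rxx) * mean
T_est = 0.79 * 41 + 0.21 * 75.8
T_est = 32.39 + 15.918
T_est = 48.308

48.308


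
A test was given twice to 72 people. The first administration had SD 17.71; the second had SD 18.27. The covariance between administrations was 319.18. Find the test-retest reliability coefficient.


r = cov(X,Y) / (SD_X * SD_Y)
r = 319.18 / (17.71 * 18.27)
r = 319.18 / 323.5617
r = 0.9865

0.9865


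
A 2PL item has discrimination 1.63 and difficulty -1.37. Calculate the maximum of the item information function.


For 2PL, max info at theta = b = -1.37
I_max = a^2 / 4 = 1.63^2 / 4
= 2.6569 / 4
I_max = 0.6642

0.6642


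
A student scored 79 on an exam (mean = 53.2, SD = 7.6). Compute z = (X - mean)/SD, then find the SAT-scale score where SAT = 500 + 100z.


z = (X - mean) / SD = (79 - 53.2) / 7.6
z = 25.8 / 7.6
z = 3.3947
SAT-scale = SAT = 500 + 100z
Carry z at full precision (z = 25.8 / 7.6) into the conversion:
SAT-scale = 500 + 100 * (25.8 / 7.6) = 500 + 2580 / 7.6
SAT-scale = 500 + 339.4737
SAT-scale = 839.4737

839.4737


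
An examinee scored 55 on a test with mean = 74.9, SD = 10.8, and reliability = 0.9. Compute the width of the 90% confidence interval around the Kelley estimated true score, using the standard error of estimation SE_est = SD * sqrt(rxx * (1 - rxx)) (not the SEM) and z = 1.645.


True score estimate = 0.9*55 + 0.1*74.9 = 56.99
SE_est = SD * sqrt(rxx * (1 - rxx)) = 10.8 * sqrt(0.9 * 0.1) = 10.8 * sqrt(0.09) = 3.24
CI = T_est +/- z * SE_est, so width = 2 * z * SE_est = 2 * 1.645 * 3.24
Width = 10.6596

10.6596


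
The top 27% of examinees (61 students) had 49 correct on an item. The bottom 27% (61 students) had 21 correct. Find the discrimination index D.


p_upper = 49/61 = 0.8033
p_lower = 21/61 = 0.3443
D = 0.8033 - 0.3443 = 0.459

0.459


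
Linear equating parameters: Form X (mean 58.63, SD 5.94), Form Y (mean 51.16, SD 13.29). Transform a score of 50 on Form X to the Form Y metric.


slope = SD_Y / SD_X = 13.29 / 5.94 ~ 2.2374
intercept = mean_Y - slope * mean_X = 51.16 - (13.29 / 5.94) * 58.63 ~ -80.0172
Y = slope * X + intercept. To avoid rounding drift from the rounded slope/intercept, evaluate the equivalent form Y = mean_Y + SD_Y * (X - mean_X) / SD_X at full precision:
Y = 51.16 + 13.29 * (50 - 58.63) / 5.94
Y = 51.16 - 13.29 * 8.63 / 5.94
Y = 51.16 - 114.6927 / 5.94
Y = 51.16 - 19.3085
Y = 31.8515

31.8515


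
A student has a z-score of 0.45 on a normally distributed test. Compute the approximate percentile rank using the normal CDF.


CDF(z) = 0.5 * (1 + erf(z/sqrt(2)))
erf(0.3182) = 0.3473
CDF = 0.6736
Percentile rank = 0.6736 * 100 = 67.36

67.36


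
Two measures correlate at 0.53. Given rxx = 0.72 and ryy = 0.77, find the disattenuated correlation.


r_corrected = rxy / sqrt(rxx * ryy)
= 0.53 / sqrt(0.72 * 0.77)
= 0.53 / sqrt(0.5544)
= 0.53 / 0.74458
r_corrected = 0.7118

0.7118


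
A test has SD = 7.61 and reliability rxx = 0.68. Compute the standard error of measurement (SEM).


SEM = SD * sqrt(1 - rxx)
SEM = 7.61 * sqrt(1 - 0.68)
SEM = 7.61 * sqrt(0.32) = 7.61 * 0.565685
SEM = 4.3049

4.3049


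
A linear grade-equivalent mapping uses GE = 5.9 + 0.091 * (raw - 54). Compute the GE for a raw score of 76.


raw - median = 76 - 54 = 22
slope * diff = 0.091 * 22 = 2.002
GE = 5.9 + 2.002
GE = 7.902

7.902


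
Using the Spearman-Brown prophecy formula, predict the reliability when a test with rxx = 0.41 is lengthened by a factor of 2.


r_new = (n * rxx) / (1 + (n-1) * rxx)
r_new = (2 * 0.41) / (1 + 1 * 0.41)
r_new = 0.82 / 1.41
r_new = 0.5816

0.5816


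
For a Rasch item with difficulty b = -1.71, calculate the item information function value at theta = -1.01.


P = 1/(1+exp(-(-1.01--1.71))) = 0.6682
I = P*(1-P) = 0.6682 * 0.3318
I = 0.2217

0.2217


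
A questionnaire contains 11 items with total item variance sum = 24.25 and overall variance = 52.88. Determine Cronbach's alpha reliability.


alpha = (k/(k-1)) * (1 - sum(si^2)/s_total^2)
= (11/10) * (1 - 24.25/52.88)
alpha = 0.5956

0.5956


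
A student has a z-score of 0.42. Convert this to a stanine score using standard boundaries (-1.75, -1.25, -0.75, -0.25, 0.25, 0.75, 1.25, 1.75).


Stanine boundaries: [-1.75, -1.25, -0.75, -0.25, 0.25, 0.75, 1.25, 1.75]
z = 0.42
Check each boundary:
  z >= -1.75 -> could be stanine 2
  z >= -1.25 -> could be stanine 3
  z >= -0.75 -> could be stanine 4
  z >= -0.25 -> could be stanine 5
  z >= 0.25 -> could be stanine 6
  z < 0.75
  z < 1.25
  z < 1.75
Highest qualifying boundary gives stanine = 6

6
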